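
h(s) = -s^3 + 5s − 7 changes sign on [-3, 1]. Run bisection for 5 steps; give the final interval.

midpoint -1: h = -11 < 0 → [-3, -1]
midpoint -2: h = -9 < 0 → [-3, -2]
midpoint -2.5: h = -3.875 < 0 → [-3, -2.5]
midpoint -2.75: h = 0.0469 > 0 → [-2.75, -2.5]
midpoint -2.625: h = -2.0371 < 0 → [-2.75, -2.625]

[-2.75, -2.625]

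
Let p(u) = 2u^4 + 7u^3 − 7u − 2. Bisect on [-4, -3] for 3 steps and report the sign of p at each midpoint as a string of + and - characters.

p(-3.5) = 22.5 > 0, so the root lies in [-3.5, -3]
p(-3.25) = 3.585938 > 0, so the root lies in [-3.25, -3]
p(-3.125) = -3.013184 < 0, so the root lies in [-3.25, -3.125]

++-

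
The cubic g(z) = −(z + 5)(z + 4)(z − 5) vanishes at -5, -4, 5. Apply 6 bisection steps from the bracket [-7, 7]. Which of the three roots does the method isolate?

5

z = 0 gives g = 100, positive; keep [0, 7]
z = 3.5 gives g = 95.625, positive; keep [3.5, 7]
z = 5.25 gives g = -23.703125, negative; keep [3.5, 5.25]
z = 4.375 gives g = 49.0723, positive; keep [4.375, 5.25]
z = 4.8125 gives g = 16.2136, positive; keep [4.8125, 5.25]
z = 5.03125 gives g = -2.8311, negative; keep [4.8125, 5.03125]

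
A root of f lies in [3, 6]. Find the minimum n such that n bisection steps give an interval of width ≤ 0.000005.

Width after n steps is 3/2^n. Need 2^n ≥ 3/0.000005 = 600000.
2^19 = 524288 < 600000 ≤ 2^20 = 1048576, so n = 20.

20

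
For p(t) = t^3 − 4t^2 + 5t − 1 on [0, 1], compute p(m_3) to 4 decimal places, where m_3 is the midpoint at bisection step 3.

m = 0.5, p(m) = 0.625 (+); new bracket [0, 0.5]
m = 0.25, p(m) = 0.015625 (+); new bracket [0, 0.25]
m = 0.125, p(m) = -0.435547 (−); new bracket [0.125, 0.25]

-0.4355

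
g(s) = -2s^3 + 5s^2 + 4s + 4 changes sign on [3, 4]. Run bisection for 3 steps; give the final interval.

g(3.5) = -6.5 < 0, so the root lies in [3, 3.5]
g(3.25) = 1.15625 > 0, so the root lies in [3.25, 3.5]
g(3.375) = -2.433594 < 0, so the root lies in [3.25, 3.375]

[3.25, 3.375]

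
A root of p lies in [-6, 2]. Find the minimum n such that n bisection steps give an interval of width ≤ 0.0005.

14

Width after n steps is 8/2^n. Need 2^n ≥ 8/0.0005 = 16000.
2^13 = 8192 < 16000 ≤ 2^14 = 16384, so n = 14.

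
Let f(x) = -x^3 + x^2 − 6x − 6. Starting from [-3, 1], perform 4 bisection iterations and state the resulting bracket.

midpoint -1: f = 2 > 0 → [-1, 1]
midpoint 0: f = -6 < 0 → [-1, 0]
midpoint -0.5: f = -2.625 < 0 → [-1, -0.5]
midpoint -0.75: f = -0.5156 < 0 → [-1, -0.75]

[-1, -0.75]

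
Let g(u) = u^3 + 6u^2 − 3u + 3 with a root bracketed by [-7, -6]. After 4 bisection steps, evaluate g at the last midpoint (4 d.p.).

midpoint -6.5: g = 1.375 > 0 → [-7, -6.5]
midpoint -6.75: g = -10.921875 < 0 → [-6.75, -6.5]
midpoint -6.625: g = -4.556641 < 0 → [-6.625, -6.5]
midpoint -6.5625: g = -1.5374 < 0 → [-6.5625, -6.5]

-1.5374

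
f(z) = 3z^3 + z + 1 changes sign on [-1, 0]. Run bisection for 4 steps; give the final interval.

z = -0.5 gives f = 0.125, positive; keep [-1, -0.5]
z = -0.75 gives f = -1.015625, negative; keep [-0.75, -0.5]
z = -0.625 gives f = -0.357422, negative; keep [-0.625, -0.5]
z = -0.5625 gives f = -0.0964, negative; keep [-0.5625, -0.5]

[-0.5625, -0.5]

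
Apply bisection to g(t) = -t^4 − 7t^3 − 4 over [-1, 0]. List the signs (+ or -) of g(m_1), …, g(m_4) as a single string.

--+-

g(-0.5) = -3.1875 < 0, so the root lies in [-1, -0.5]
g(-0.75) = -1.363281 < 0, so the root lies in [-1, -0.75]
g(-0.875) = 0.103271 > 0, so the root lies in [-0.875, -0.75]
g(-0.8125) = -0.6812 < 0, so the root lies in [-0.875, -0.8125]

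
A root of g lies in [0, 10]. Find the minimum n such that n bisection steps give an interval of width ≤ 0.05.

Width after n steps is 10/2^n. Need 2^n ≥ 10/0.05 = 200.
2^7 = 128 < 200 ≤ 2^8 = 256, so n = 8.

8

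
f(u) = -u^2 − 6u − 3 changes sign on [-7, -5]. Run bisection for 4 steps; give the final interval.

[-5.5, -5.375]

midpoint -6: f = -3 < 0 → [-6, -5]
midpoint -5.5: f = -0.25 < 0 → [-5.5, -5]
midpoint -5.25: f = 0.9375 > 0 → [-5.5, -5.25]
midpoint -5.375: f = 0.3594 > 0 → [-5.5, -5.375]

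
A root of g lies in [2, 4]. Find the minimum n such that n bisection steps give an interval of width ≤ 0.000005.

19

Width after n steps is 2/2^n. Need 2^n ≥ 2/0.000005 = 400000.
2^18 = 262144 < 400000 ≤ 2^19 = 524288, so n = 19.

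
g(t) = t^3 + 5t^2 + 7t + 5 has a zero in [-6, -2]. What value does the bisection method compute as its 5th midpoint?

-3.375

midpoint -4: g = -7 < 0 → [-4, -2]
midpoint -3: g = 2 > 0 → [-4, -3]
midpoint -3.5: g = -1.125 < 0 → [-3.5, -3]
midpoint -3.25: g = 0.7344 > 0 → [-3.5, -3.25]
midpoint -3.375: g = -0.1152 < 0 → [-3.375, -3.25]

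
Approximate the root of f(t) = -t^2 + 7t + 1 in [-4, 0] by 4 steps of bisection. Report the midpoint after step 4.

midpoint -2: f = -17 < 0 → [-2, 0]
midpoint -1: f = -7 < 0 → [-1, 0]
midpoint -0.5: f = -2.75 < 0 → [-0.5, 0]
midpoint -0.25: f = -0.8125 < 0 → [-0.25, 0]

-0.25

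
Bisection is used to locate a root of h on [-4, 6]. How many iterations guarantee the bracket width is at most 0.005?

11

Width after n steps is 10/2^n. Need 2^n ≥ 10/0.005 = 2000.
2^10 = 1024 < 2000 ≤ 2^11 = 2048, so n = 11.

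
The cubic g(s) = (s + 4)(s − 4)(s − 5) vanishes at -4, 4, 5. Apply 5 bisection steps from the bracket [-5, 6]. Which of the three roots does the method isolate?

-4

midpoint 0.5: g = 70.875 > 0 → [-5, 0.5]
midpoint -2.25: g = 79.296875 > 0 → [-5, -2.25]
midpoint -3.625: g = 24.662109 > 0 → [-5, -3.625]
midpoint -4.3125: g = -24.1907 < 0 → [-4.3125, -3.625]
midpoint -3.96875: g = 2.2334 > 0 → [-4.3125, -3.96875]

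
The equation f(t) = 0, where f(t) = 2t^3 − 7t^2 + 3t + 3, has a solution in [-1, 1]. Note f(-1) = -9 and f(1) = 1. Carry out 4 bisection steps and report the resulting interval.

m = 0, f(m) = 3 (+); new bracket [-1, 0]
m = -0.5, f(m) = -0.5 (−); new bracket [-0.5, 0]
m = -0.25, f(m) = 1.78125 (+); new bracket [-0.5, -0.25]
m = -0.375, f(m) = 0.7852 (+); new bracket [-0.5, -0.375]

[-0.5, -0.375]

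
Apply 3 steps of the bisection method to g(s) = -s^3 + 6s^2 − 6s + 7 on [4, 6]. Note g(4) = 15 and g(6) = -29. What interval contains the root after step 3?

[5, 5.25]

midpoint 5: g = 2 > 0 → [5, 6]
midpoint 5.5: g = -10.875 < 0 → [5, 5.5]
midpoint 5.25: g = -3.828125 < 0 → [5, 5.25]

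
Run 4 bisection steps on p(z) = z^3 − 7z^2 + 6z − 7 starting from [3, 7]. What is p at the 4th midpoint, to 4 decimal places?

1.2031

p(5) = -27 < 0, so the root lies in [5, 7]
p(6) = -7 < 0, so the root lies in [6, 7]
p(6.5) = 10.875 > 0, so the root lies in [6, 6.5]
p(6.25) = 1.2031 > 0, so the root lies in [6, 6.25]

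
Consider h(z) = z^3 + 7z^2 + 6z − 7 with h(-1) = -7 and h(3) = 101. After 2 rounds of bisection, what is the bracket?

midpoint 1: h = 7 > 0 → [-1, 1]
midpoint 0: h = -7 < 0 → [0, 1]

[0, 1]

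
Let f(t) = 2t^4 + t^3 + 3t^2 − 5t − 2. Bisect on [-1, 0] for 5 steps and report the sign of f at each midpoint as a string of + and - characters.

midpoint -0.5: f = 1.25 > 0 → [-0.5, 0]
midpoint -0.25: f = -0.570312 < 0 → [-0.5, -0.25]
midpoint -0.375: f = 0.283691 > 0 → [-0.375, -0.25]
midpoint -0.3125: f = -0.156 < 0 → [-0.375, -0.3125]
midpoint -0.34375: f = 0.0605 > 0 → [-0.34375, -0.3125]

+-+-+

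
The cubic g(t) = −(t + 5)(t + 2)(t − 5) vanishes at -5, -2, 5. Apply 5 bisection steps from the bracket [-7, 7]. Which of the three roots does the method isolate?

midpoint 0: g = 50 > 0 → [0, 7]
midpoint 3.5: g = 70.125 > 0 → [3.5, 7]
midpoint 5.25: g = -18.578125 < 0 → [3.5, 5.25]
midpoint 4.375: g = 37.3535 > 0 → [4.375, 5.25]
midpoint 4.8125: g = 12.5339 > 0 → [4.8125, 5.25]

5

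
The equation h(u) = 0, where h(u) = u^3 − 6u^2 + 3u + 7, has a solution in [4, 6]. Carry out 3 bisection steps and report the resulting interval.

midpoint 5: h = -3 < 0 → [5, 6]
midpoint 5.5: h = 8.375 > 0 → [5, 5.5]
midpoint 5.25: h = 2.078125 > 0 → [5, 5.25]

[5, 5.25]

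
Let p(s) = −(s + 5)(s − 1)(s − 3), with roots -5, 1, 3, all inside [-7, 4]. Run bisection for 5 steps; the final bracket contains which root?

m = -1.5, p(m) = -39.375 (−); new bracket [-7, -1.5]
m = -4.25, p(m) = -28.546875 (−); new bracket [-7, -4.25]
m = -5.625, p(m) = 35.712891 (+); new bracket [-5.625, -4.25]
m = -4.9375, p(m) = -2.9456 (−); new bracket [-5.625, -4.9375]
m = -5.28125, p(m) = 14.6297 (+); new bracket [-5.28125, -4.9375]

-5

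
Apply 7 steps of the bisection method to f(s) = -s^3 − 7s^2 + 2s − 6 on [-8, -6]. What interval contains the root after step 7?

midpoint -7: f = -20 < 0 → [-8, -7]
midpoint -7.5: f = 7.125 > 0 → [-7.5, -7]
midpoint -7.25: f = -7.359375 < 0 → [-7.5, -7.25]
midpoint -7.375: f = -0.3535 < 0 → [-7.5, -7.375]
midpoint -7.4375: f = 3.3259 > 0 → [-7.4375, -7.375]
midpoint -7.40625: f = 1.4713 > 0 → [-7.40625, -7.375]
midpoint -7.390625: f = 0.5552 > 0 → [-7.390625, -7.375]

[-7.390625, -7.375]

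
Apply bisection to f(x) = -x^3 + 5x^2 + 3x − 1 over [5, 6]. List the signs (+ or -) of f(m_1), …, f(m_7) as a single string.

m = 5.5, f(m) = 0.375 (+); new bracket [5.5, 6]
m = 5.75, f(m) = -8.546875 (−); new bracket [5.5, 5.75]
m = 5.625, f(m) = -3.900391 (−); new bracket [5.5, 5.625]
m = 5.5625, f(m) = -1.717 (−); new bracket [5.5, 5.5625]
m = 5.53125, f(m) = -0.6597 (−); new bracket [5.5, 5.53125]
m = 5.515625, f(m) = -0.1395 (−); new bracket [5.5, 5.515625]
m = 5.5078125, f(m) = 0.1184 (+); new bracket [5.5078125, 5.515625]

+-----+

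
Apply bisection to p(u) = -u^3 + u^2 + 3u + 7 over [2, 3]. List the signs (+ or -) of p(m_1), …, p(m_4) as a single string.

u = 2.5 gives p = 5.125, positive; keep [2.5, 3]
u = 2.75 gives p = 2.015625, positive; keep [2.75, 3]
u = 2.875 gives p = 0.126953, positive; keep [2.875, 3]
u = 2.9375 gives p = -0.906, negative; keep [2.875, 2.9375]

+++-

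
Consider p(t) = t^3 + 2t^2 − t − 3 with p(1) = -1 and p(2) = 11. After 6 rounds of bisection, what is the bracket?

[1.140625, 1.15625]

t = 1.5 gives p = 3.375, positive; keep [1, 1.5]
t = 1.25 gives p = 0.828125, positive; keep [1, 1.25]
t = 1.125 gives p = -0.169922, negative; keep [1.125, 1.25]
t = 1.1875 gives p = 0.3074, positive; keep [1.125, 1.1875]
t = 1.15625 gives p = 0.0634, positive; keep [1.125, 1.15625]
t = 1.140625 gives p = -0.0546, negative; keep [1.140625, 1.15625]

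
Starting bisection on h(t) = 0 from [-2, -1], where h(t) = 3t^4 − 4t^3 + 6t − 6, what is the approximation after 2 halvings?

t = -1.5 gives h = 13.6875, positive; keep [-1.5, -1]
t = -1.25 gives h = 1.636719, positive; keep [-1.25, -1]

-1.25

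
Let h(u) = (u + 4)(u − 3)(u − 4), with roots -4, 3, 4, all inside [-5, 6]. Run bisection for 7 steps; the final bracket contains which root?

u = 0.5 gives h = 39.375, positive; keep [-5, 0.5]
u = -2.25 gives h = 57.421875, positive; keep [-5, -2.25]
u = -3.625 gives h = 18.943359, positive; keep [-5, -3.625]
u = -4.3125 gives h = -18.9954, negative; keep [-4.3125, -3.625]
u = -3.96875 gives h = 1.7354, positive; keep [-4.3125, -3.96875]
u = -4.140625 gives h = -8.1744, negative; keep [-4.140625, -3.96875]
u = -4.0546875 gives h = -3.1075, negative; keep [-4.0546875, -3.96875]

-4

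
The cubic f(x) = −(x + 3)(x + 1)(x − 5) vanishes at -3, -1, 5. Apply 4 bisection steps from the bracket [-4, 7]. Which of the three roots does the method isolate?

5

f(1.5) = 39.375 > 0, so the root lies in [1.5, 7]
f(4.25) = 28.546875 > 0, so the root lies in [4.25, 7]
f(5.625) = -35.712891 < 0, so the root lies in [4.25, 5.625]
f(4.9375) = 2.9456 > 0, so the root lies in [4.9375, 5.625]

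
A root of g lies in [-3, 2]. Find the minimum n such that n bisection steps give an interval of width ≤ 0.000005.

20

Width after n steps is 5/2^n. Need 2^n ≥ 5/0.000005 = 1000000.
2^19 = 524288 < 1000000 ≤ 2^20 = 1048576, so n = 20.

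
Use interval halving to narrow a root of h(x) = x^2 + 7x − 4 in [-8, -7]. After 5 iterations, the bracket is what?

[-7.53125, -7.5]

h(-7.5) = -0.25 < 0, so the root lies in [-8, -7.5]
h(-7.75) = 1.8125 > 0, so the root lies in [-7.75, -7.5]
h(-7.625) = 0.765625 > 0, so the root lies in [-7.625, -7.5]
h(-7.5625) = 0.2539 > 0, so the root lies in [-7.5625, -7.5]
h(-7.53125) = 0.001 > 0, so the root lies in [-7.53125, -7.5]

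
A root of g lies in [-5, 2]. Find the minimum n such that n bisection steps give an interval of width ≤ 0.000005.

Width after n steps is 7/2^n. Need 2^n ≥ 7/0.000005 = 1400000.
2^20 = 1048576 < 1400000 ≤ 2^21 = 2097152, so n = 21.

21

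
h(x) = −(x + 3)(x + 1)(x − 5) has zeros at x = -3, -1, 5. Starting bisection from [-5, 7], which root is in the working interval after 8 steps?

5

m = 1, h(m) = 32 (+); new bracket [1, 7]
m = 4, h(m) = 35 (+); new bracket [4, 7]
m = 5.5, h(m) = -27.625 (−); new bracket [4, 5.5]
m = 4.75, h(m) = 11.1406 (+); new bracket [4.75, 5.5]
m = 5.125, h(m) = -6.2207 (−); new bracket [4.75, 5.125]
m = 4.9375, h(m) = 2.9456 (+); new bracket [4.9375, 5.125]
m = 5.03125, h(m) = -1.5137 (−); new bracket [4.9375, 5.03125]
m = 4.984375, h(m) = 0.7466 (+); new bracket [4.984375, 5.03125]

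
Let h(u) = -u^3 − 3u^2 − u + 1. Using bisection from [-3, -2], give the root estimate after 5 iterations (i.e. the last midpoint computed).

-2.40625

h(-2.5) = 0.375 > 0, so the root lies in [-2.5, -2]
h(-2.25) = -0.546875 < 0, so the root lies in [-2.5, -2.25]
h(-2.375) = -0.150391 < 0, so the root lies in [-2.5, -2.375]
h(-2.4375) = 0.0955 > 0, so the root lies in [-2.4375, -2.375]
h(-2.40625) = -0.0316 < 0, so the root lies in [-2.4375, -2.40625]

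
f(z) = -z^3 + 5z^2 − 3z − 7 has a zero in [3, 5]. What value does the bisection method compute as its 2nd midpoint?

f(4) = -3 < 0, so the root lies in [3, 4]
f(3.5) = 0.875 > 0, so the root lies in [3.5, 4]

3.5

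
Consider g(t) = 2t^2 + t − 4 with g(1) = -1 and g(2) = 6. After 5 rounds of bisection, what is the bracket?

g(1.5) = 2 > 0, so the root lies in [1, 1.5]
g(1.25) = 0.375 > 0, so the root lies in [1, 1.25]
g(1.125) = -0.34375 < 0, so the root lies in [1.125, 1.25]
g(1.1875) = 0.0078 > 0, so the root lies in [1.125, 1.1875]
g(1.15625) = -0.1699 < 0, so the root lies in [1.15625, 1.1875]

[1.15625, 1.1875]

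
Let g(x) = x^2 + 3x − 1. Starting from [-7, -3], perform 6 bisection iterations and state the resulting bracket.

[-3.3125, -3.25]

g(-5) = 9 > 0, so the root lies in [-5, -3]
g(-4) = 3 > 0, so the root lies in [-4, -3]
g(-3.5) = 0.75 > 0, so the root lies in [-3.5, -3]
g(-3.25) = -0.1875 < 0, so the root lies in [-3.5, -3.25]
g(-3.375) = 0.2656 > 0, so the root lies in [-3.375, -3.25]
g(-3.3125) = 0.0352 > 0, so the root lies in [-3.3125, -3.25]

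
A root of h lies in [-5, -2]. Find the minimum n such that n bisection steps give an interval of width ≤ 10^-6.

Width after n steps is 3/2^n. Need 2^n ≥ 3/10^-6 = 3000000.
2^21 = 2097152 < 3000000 ≤ 2^22 = 4194304, so n = 22.

22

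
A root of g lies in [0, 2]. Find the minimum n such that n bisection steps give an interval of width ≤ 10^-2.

Width after n steps is 2/2^n. Need 2^n ≥ 2/10^-2 = 200.
2^7 = 128 < 200 ≤ 2^8 = 256, so n = 8.

8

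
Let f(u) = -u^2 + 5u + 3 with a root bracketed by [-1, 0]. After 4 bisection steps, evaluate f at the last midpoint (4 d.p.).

m = -0.5, f(m) = 0.25 (+); new bracket [-1, -0.5]
m = -0.75, f(m) = -1.3125 (−); new bracket [-0.75, -0.5]
m = -0.625, f(m) = -0.515625 (−); new bracket [-0.625, -0.5]
m = -0.5625, f(m) = -0.1289 (−); new bracket [-0.5625, -0.5]

-0.1289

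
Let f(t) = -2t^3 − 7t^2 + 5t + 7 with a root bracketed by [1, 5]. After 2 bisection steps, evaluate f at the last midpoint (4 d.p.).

-27.0000

t = 3 gives f = -95, negative; keep [1, 3]
t = 2 gives f = -27, negative; keep [1, 2]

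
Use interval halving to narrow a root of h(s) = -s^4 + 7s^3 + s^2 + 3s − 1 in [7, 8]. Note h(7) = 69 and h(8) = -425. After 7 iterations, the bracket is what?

[7.1875, 7.1953125]

m = 7.5, h(m) = -133.1875 (−); new bracket [7, 7.5]
m = 7.25, h(m) = -21.957031 (−); new bracket [7, 7.25]
m = 7.125, h(m) = 25.92749 (+); new bracket [7.125, 7.25]
m = 7.1875, h(m) = 2.6025 (+); new bracket [7.1875, 7.25]
m = 7.21875, h(m) = -9.5209 (−); new bracket [7.1875, 7.21875]
m = 7.203125, h(m) = -3.4204 (−); new bracket [7.1875, 7.203125]
m = 7.1953125, h(m) = -0.3993 (−); new bracket [7.1875, 7.1953125]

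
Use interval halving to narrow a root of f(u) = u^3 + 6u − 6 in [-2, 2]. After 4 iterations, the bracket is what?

[0.75, 1]

u = 0 gives f = -6, negative; keep [0, 2]
u = 1 gives f = 1, positive; keep [0, 1]
u = 0.5 gives f = -2.875, negative; keep [0.5, 1]
u = 0.75 gives f = -1.0781, negative; keep [0.75, 1]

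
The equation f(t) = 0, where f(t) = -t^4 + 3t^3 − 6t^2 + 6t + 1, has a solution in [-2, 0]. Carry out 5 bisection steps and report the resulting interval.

[-0.1875, -0.125]

m = -1, f(m) = -15 (−); new bracket [-1, 0]
m = -0.5, f(m) = -3.9375 (−); new bracket [-0.5, 0]
m = -0.25, f(m) = -0.925781 (−); new bracket [-0.25, 0]
m = -0.125, f(m) = 0.1501 (+); new bracket [-0.25, -0.125]
m = -0.1875, f(m) = -0.3569 (−); new bracket [-0.1875, -0.125]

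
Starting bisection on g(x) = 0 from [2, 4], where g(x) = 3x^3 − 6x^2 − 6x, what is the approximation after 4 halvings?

2.625

midpoint 3: g = 9 > 0 → [2, 3]
midpoint 2.5: g = -5.625 < 0 → [2.5, 3]
midpoint 2.75: g = 0.515625 > 0 → [2.5, 2.75]
midpoint 2.625: g = -2.8301 < 0 → [2.625, 2.75]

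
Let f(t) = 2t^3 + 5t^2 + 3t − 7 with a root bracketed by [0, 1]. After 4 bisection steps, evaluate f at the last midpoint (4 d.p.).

-0.1890

t = 0.5 gives f = -4, negative; keep [0.5, 1]
t = 0.75 gives f = -1.09375, negative; keep [0.75, 1]
t = 0.875 gives f = 0.792969, positive; keep [0.75, 0.875]
t = 0.8125 gives f = -0.189, negative; keep [0.8125, 0.875]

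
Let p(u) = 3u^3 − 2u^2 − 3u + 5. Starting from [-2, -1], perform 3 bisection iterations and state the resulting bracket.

u = -1.5 gives p = -5.125, negative; keep [-1.5, -1]
u = -1.25 gives p = -0.234375, negative; keep [-1.25, -1]
u = -1.125 gives p = 1.572266, positive; keep [-1.25, -1.125]

[-1.25, -1.125]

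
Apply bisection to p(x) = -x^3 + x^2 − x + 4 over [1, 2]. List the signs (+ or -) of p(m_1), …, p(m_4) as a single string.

+-++

x = 1.5 gives p = 1.375, positive; keep [1.5, 2]
x = 1.75 gives p = -0.046875, negative; keep [1.5, 1.75]
x = 1.625 gives p = 0.724609, positive; keep [1.625, 1.75]
x = 1.6875 gives p = 0.3547, positive; keep [1.6875, 1.75]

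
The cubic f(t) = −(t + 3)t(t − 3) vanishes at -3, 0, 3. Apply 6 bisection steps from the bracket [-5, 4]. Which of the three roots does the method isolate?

-3

t = -0.5 gives f = -4.375, negative; keep [-5, -0.5]
t = -2.75 gives f = -3.953125, negative; keep [-5, -2.75]
t = -3.875 gives f = 23.310547, positive; keep [-3.875, -2.75]
t = -3.3125 gives f = 6.5344, positive; keep [-3.3125, -2.75]
t = -3.03125 gives f = 0.5713, positive; keep [-3.03125, -2.75]
t = -2.890625 gives f = -1.8624, negative; keep [-3.03125, -2.890625]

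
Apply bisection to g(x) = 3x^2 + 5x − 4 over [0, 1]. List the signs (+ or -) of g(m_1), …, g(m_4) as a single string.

-++-

m = 0.5, g(m) = -0.75 (−); new bracket [0.5, 1]
m = 0.75, g(m) = 1.4375 (+); new bracket [0.5, 0.75]
m = 0.625, g(m) = 0.296875 (+); new bracket [0.5, 0.625]
m = 0.5625, g(m) = -0.2383 (−); new bracket [0.5625, 0.625]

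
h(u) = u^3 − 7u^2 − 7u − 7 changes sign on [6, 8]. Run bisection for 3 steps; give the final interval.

u = 7 gives h = -56, negative; keep [7, 8]
u = 7.5 gives h = -31.375, negative; keep [7.5, 8]
u = 7.75 gives h = -16.203125, negative; keep [7.75, 8]

[7.75, 8]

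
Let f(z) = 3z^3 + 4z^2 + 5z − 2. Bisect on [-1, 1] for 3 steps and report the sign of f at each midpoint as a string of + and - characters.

-+-

m = 0, f(m) = -2 (−); new bracket [0, 1]
m = 0.5, f(m) = 1.875 (+); new bracket [0, 0.5]
m = 0.25, f(m) = -0.453125 (−); new bracket [0.25, 0.5]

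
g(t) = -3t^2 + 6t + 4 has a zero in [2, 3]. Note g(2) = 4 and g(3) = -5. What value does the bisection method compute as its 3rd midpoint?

m = 2.5, g(m) = 0.25 (+); new bracket [2.5, 3]
m = 2.75, g(m) = -2.1875 (−); new bracket [2.5, 2.75]
m = 2.625, g(m) = -0.921875 (−); new bracket [2.5, 2.625]

2.625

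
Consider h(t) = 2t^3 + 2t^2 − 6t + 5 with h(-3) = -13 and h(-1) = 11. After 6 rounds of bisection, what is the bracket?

t = -2 gives h = 9, positive; keep [-3, -2]
t = -2.5 gives h = 1.25, positive; keep [-3, -2.5]
t = -2.75 gives h = -4.96875, negative; keep [-2.75, -2.5]
t = -2.625 gives h = -1.6445, negative; keep [-2.625, -2.5]
t = -2.5625 gives h = -0.145, negative; keep [-2.5625, -2.5]
t = -2.53125 gives h = 0.5654, positive; keep [-2.5625, -2.53125]

[-2.5625, -2.53125]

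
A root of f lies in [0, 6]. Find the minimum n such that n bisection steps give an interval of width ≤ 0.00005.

17

Width after n steps is 6/2^n. Need 2^n ≥ 6/0.00005 = 120000.
2^16 = 65536 < 120000 ≤ 2^17 = 131072, so n = 17.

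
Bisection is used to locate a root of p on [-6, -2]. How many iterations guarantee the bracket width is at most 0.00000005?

27

Width after n steps is 4/2^n. Need 2^n ≥ 4/0.00000005 = 80000000.
2^26 = 67108864 < 80000000 ≤ 2^27 = 134217728, so n = 27.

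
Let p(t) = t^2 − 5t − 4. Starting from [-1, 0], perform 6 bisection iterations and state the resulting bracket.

[-0.703125, -0.6875]

p(-0.5) = -1.25 < 0, so the root lies in [-1, -0.5]
p(-0.75) = 0.3125 > 0, so the root lies in [-0.75, -0.5]
p(-0.625) = -0.484375 < 0, so the root lies in [-0.75, -0.625]
p(-0.6875) = -0.0898 < 0, so the root lies in [-0.75, -0.6875]
p(-0.71875) = 0.1104 > 0, so the root lies in [-0.71875, -0.6875]
p(-0.703125) = 0.01 > 0, so the root lies in [-0.703125, -0.6875]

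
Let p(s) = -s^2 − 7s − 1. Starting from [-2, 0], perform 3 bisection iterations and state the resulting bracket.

[-0.25, 0]

s = -1 gives p = 5, positive; keep [-1, 0]
s = -0.5 gives p = 2.25, positive; keep [-0.5, 0]
s = -0.25 gives p = 0.6875, positive; keep [-0.25, 0]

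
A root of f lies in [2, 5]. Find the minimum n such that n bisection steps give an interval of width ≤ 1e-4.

15

Width after n steps is 3/2^n. Need 2^n ≥ 3/1e-4 = 30000.
2^14 = 16384 < 30000 ≤ 2^15 = 32768, so n = 15.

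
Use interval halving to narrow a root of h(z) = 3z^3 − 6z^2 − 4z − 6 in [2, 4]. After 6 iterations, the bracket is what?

[2.71875, 2.75]

midpoint 3: h = 9 > 0 → [2, 3]
midpoint 2.5: h = -6.625 < 0 → [2.5, 3]
midpoint 2.75: h = 0.015625 > 0 → [2.5, 2.75]
midpoint 2.625: h = -3.5801 < 0 → [2.625, 2.75]
midpoint 2.6875: h = -1.8533 < 0 → [2.6875, 2.75]
midpoint 2.71875: h = -0.9369 < 0 → [2.71875, 2.75]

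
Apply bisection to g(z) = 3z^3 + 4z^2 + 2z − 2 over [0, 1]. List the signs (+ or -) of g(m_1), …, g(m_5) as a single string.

+---+

g(0.5) = 0.375 > 0, so the root lies in [0, 0.5]
g(0.25) = -1.203125 < 0, so the root lies in [0.25, 0.5]
g(0.375) = -0.529297 < 0, so the root lies in [0.375, 0.5]
g(0.4375) = -0.1082 < 0, so the root lies in [0.4375, 0.5]
g(0.46875) = 0.1254 > 0, so the root lies in [0.4375, 0.46875]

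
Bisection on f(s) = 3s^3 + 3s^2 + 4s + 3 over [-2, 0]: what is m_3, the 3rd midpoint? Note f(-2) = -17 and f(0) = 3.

f(-1) = -1 < 0, so the root lies in [-1, 0]
f(-0.5) = 1.375 > 0, so the root lies in [-1, -0.5]
f(-0.75) = 0.421875 > 0, so the root lies in [-1, -0.75]

-0.75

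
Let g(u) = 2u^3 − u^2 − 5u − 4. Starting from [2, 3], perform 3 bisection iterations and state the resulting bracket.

[2, 2.125]

m = 2.5, g(m) = 8.5 (+); new bracket [2, 2.5]
m = 2.25, g(m) = 2.46875 (+); new bracket [2, 2.25]
m = 2.125, g(m) = 0.050781 (+); new bracket [2, 2.125]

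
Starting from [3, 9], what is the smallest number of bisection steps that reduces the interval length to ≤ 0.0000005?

24

Width after n steps is 6/2^n. Need 2^n ≥ 6/0.0000005 = 12000000.
2^23 = 8388608 < 12000000 ≤ 2^24 = 16777216, so n = 24.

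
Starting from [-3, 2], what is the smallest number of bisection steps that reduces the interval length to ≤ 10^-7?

26

Width after n steps is 5/2^n. Need 2^n ≥ 5/10^-7 = 50000000.
2^25 = 33554432 < 50000000 ≤ 2^26 = 67108864, so n = 26.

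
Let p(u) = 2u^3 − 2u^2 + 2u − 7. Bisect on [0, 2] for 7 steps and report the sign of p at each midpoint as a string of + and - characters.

--+-+-+

p(1) = -5 < 0, so the root lies in [1, 2]
p(1.5) = -1.75 < 0, so the root lies in [1.5, 2]
p(1.75) = 1.09375 > 0, so the root lies in [1.5, 1.75]
p(1.625) = -0.4492 < 0, so the root lies in [1.625, 1.75]
p(1.6875) = 0.2905 > 0, so the root lies in [1.625, 1.6875]
p(1.65625) = -0.0871 < 0, so the root lies in [1.65625, 1.6875]
p(1.671875) = 0.0998 > 0, so the root lies in [1.65625, 1.671875]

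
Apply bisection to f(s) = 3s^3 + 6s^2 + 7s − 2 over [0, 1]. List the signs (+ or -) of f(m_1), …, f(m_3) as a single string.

++-

m = 0.5, f(m) = 3.375 (+); new bracket [0, 0.5]
m = 0.25, f(m) = 0.171875 (+); new bracket [0, 0.25]
m = 0.125, f(m) = -1.025391 (−); new bracket [0.125, 0.25]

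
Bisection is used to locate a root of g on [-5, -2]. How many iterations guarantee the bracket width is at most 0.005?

Width after n steps is 3/2^n. Need 2^n ≥ 3/0.005 = 600.
2^9 = 512 < 600 ≤ 2^10 = 1024, so n = 10.

10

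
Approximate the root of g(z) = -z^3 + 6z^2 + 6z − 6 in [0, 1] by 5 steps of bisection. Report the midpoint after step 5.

midpoint 0.5: g = -1.625 < 0 → [0.5, 1]
midpoint 0.75: g = 1.453125 > 0 → [0.5, 0.75]
midpoint 0.625: g = -0.150391 < 0 → [0.625, 0.75]
midpoint 0.6875: g = 0.636 > 0 → [0.625, 0.6875]
midpoint 0.65625: g = 0.2389 > 0 → [0.625, 0.65625]

0.65625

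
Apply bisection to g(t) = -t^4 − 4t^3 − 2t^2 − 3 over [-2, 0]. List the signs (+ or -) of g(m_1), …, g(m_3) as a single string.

t = -1 gives g = -2, negative; keep [-2, -1]
t = -1.5 gives g = 0.9375, positive; keep [-1.5, -1]
t = -1.25 gives g = -0.753906, negative; keep [-1.5, -1.25]

-+-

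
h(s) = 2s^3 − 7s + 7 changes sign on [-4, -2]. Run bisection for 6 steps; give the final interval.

[-2.25, -2.21875]

m = -3, h(m) = -26 (−); new bracket [-3, -2]
m = -2.5, h(m) = -6.75 (−); new bracket [-2.5, -2]
m = -2.25, h(m) = -0.03125 (−); new bracket [-2.25, -2]
m = -2.125, h(m) = 2.6836 (+); new bracket [-2.25, -2.125]
m = -2.1875, h(m) = 1.3774 (+); new bracket [-2.25, -2.1875]
m = -2.21875, h(m) = 0.6861 (+); new bracket [-2.25, -2.21875]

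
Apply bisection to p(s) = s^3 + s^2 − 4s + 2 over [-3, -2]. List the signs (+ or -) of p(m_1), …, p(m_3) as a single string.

midpoint -2.5: p = 2.625 > 0 → [-3, -2.5]
midpoint -2.75: p = -0.234375 < 0 → [-2.75, -2.5]
midpoint -2.625: p = 1.302734 > 0 → [-2.75, -2.625]

+-+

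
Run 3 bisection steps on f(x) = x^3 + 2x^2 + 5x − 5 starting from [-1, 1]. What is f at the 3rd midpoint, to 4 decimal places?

0.2969

f(0) = -5 < 0, so the root lies in [0, 1]
f(0.5) = -1.875 < 0, so the root lies in [0.5, 1]
f(0.75) = 0.296875 > 0, so the root lies in [0.5, 0.75]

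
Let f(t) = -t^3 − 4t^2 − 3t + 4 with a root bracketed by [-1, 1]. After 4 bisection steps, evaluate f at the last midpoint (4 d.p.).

m = 0, f(m) = 4 (+); new bracket [0, 1]
m = 0.5, f(m) = 1.375 (+); new bracket [0.5, 1]
m = 0.75, f(m) = -0.921875 (−); new bracket [0.5, 0.75]
m = 0.625, f(m) = 0.3184 (+); new bracket [0.625, 0.75]

0.3184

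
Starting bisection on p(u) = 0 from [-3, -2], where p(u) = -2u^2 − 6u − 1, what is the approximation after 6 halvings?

u = -2.5 gives p = 1.5, positive; keep [-3, -2.5]
u = -2.75 gives p = 0.375, positive; keep [-3, -2.75]
u = -2.875 gives p = -0.28125, negative; keep [-2.875, -2.75]
u = -2.8125 gives p = 0.0547, positive; keep [-2.875, -2.8125]
u = -2.84375 gives p = -0.1113, negative; keep [-2.84375, -2.8125]
u = -2.828125 gives p = -0.0278, negative; keep [-2.828125, -2.8125]

-2.828125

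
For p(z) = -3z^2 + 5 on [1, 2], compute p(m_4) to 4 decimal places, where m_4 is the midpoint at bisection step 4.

p(1.5) = -1.75 < 0, so the root lies in [1, 1.5]
p(1.25) = 0.3125 > 0, so the root lies in [1.25, 1.5]
p(1.375) = -0.671875 < 0, so the root lies in [1.25, 1.375]
p(1.3125) = -0.168 < 0, so the root lies in [1.25, 1.3125]

-0.1680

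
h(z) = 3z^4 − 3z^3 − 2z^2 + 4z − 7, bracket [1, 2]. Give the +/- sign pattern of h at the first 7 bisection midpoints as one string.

-++++-+

m = 1.5, h(m) = -0.4375 (−); new bracket [1.5, 2]
m = 1.75, h(m) = 5.933594 (+); new bracket [1.5, 1.75]
m = 1.625, h(m) = 2.264404 (+); new bracket [1.5, 1.625]
m = 1.5625, h(m) = 0.8045 (+); new bracket [1.5, 1.5625]
m = 1.53125, h(m) = 0.1577 (+); new bracket [1.5, 1.53125]
m = 1.515625, h(m) = -0.1462 (−); new bracket [1.515625, 1.53125]
m = 1.5234375, h(m) = 0.0042 (+); new bracket [1.515625, 1.5234375]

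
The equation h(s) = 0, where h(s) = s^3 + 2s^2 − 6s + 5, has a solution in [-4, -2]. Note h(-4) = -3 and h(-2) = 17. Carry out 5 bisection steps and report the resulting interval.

h(-3) = 14 > 0, so the root lies in [-4, -3]
h(-3.5) = 7.625 > 0, so the root lies in [-4, -3.5]
h(-3.75) = 2.890625 > 0, so the root lies in [-4, -3.75]
h(-3.875) = 0.0957 > 0, so the root lies in [-4, -3.875]
h(-3.9375) = -1.4138 < 0, so the root lies in [-3.9375, -3.875]

[-3.9375, -3.875]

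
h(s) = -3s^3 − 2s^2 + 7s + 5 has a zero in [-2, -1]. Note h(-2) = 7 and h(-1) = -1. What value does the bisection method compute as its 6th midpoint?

-1.484375

m = -1.5, h(m) = 0.125 (+); new bracket [-1.5, -1]
m = -1.25, h(m) = -1.015625 (−); new bracket [-1.5, -1.25]
m = -1.375, h(m) = -0.607422 (−); new bracket [-1.5, -1.375]
m = -1.4375, h(m) = -0.2839 (−); new bracket [-1.5, -1.4375]
m = -1.46875, h(m) = -0.0904 (−); new bracket [-1.5, -1.46875]
m = -1.484375, h(m) = 0.0145 (+); new bracket [-1.484375, -1.46875]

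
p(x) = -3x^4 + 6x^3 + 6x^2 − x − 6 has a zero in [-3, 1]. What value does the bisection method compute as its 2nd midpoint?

0

midpoint -1: p = -8 < 0 → [-1, 1]
midpoint 0: p = -6 < 0 → [0, 1]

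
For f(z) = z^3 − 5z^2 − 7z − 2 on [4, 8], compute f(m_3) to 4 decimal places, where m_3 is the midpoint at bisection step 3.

15.8750

m = 6, f(m) = -8 (−); new bracket [6, 8]
m = 7, f(m) = 47 (+); new bracket [6, 7]
m = 6.5, f(m) = 15.875 (+); new bracket [6, 6.5]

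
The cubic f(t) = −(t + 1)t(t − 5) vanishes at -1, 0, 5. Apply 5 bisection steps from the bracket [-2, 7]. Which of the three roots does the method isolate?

midpoint 2.5: f = 21.875 > 0 → [2.5, 7]
midpoint 4.75: f = 6.828125 > 0 → [4.75, 7]
midpoint 5.875: f = -35.341797 < 0 → [4.75, 5.875]
midpoint 5.3125: f = -10.4797 < 0 → [4.75, 5.3125]
midpoint 5.03125: f = -0.9483 < 0 → [4.75, 5.03125]

5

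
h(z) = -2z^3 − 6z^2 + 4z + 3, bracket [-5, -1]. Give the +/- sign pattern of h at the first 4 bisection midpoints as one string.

m = -3, h(m) = -9 (−); new bracket [-5, -3]
m = -4, h(m) = 19 (+); new bracket [-4, -3]
m = -3.5, h(m) = 1.25 (+); new bracket [-3.5, -3]
m = -3.25, h(m) = -4.7188 (−); new bracket [-3.5, -3.25]

-++-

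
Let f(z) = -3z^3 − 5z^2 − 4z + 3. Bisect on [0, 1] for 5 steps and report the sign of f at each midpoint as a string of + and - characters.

f(0.5) = -0.625 < 0, so the root lies in [0, 0.5]
f(0.25) = 1.640625 > 0, so the root lies in [0.25, 0.5]
f(0.375) = 0.638672 > 0, so the root lies in [0.375, 0.5]
f(0.4375) = 0.0417 > 0, so the root lies in [0.4375, 0.5]
f(0.46875) = -0.2826 < 0, so the root lies in [0.4375, 0.46875]

-+++-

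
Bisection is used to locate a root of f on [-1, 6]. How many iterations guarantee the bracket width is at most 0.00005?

18

Width after n steps is 7/2^n. Need 2^n ≥ 7/0.00005 = 140000.
2^17 = 131072 < 140000 ≤ 2^18 = 262144, so n = 18.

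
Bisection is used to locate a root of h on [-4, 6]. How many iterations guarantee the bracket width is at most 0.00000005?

Width after n steps is 10/2^n. Need 2^n ≥ 10/0.00000005 = 200000000.
2^27 = 134217728 < 200000000 ≤ 2^28 = 268435456, so n = 28.

28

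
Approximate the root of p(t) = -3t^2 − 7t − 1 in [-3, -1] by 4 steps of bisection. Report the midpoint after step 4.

midpoint -2: p = 1 > 0 → [-3, -2]
midpoint -2.5: p = -2.25 < 0 → [-2.5, -2]
midpoint -2.25: p = -0.4375 < 0 → [-2.25, -2]
midpoint -2.125: p = 0.3281 > 0 → [-2.25, -2.125]

-2.125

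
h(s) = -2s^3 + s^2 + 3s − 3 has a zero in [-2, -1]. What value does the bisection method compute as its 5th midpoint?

s = -1.5 gives h = 1.5, positive; keep [-1.5, -1]
s = -1.25 gives h = -1.28125, negative; keep [-1.5, -1.25]
s = -1.375 gives h = -0.035156, negative; keep [-1.5, -1.375]
s = -1.4375 gives h = 0.6948, positive; keep [-1.4375, -1.375]
s = -1.40625 gives h = 0.3206, positive; keep [-1.40625, -1.375]

-1.40625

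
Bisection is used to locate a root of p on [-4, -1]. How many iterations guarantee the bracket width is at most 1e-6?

22

Width after n steps is 3/2^n. Need 2^n ≥ 3/1e-6 = 3000000.
2^21 = 2097152 < 3000000 ≤ 2^22 = 4194304, so n = 22.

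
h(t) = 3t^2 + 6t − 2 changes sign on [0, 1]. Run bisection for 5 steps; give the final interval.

h(0.5) = 1.75 > 0, so the root lies in [0, 0.5]
h(0.25) = -0.3125 < 0, so the root lies in [0.25, 0.5]
h(0.375) = 0.671875 > 0, so the root lies in [0.25, 0.375]
h(0.3125) = 0.168 > 0, so the root lies in [0.25, 0.3125]
h(0.28125) = -0.0752 < 0, so the root lies in [0.28125, 0.3125]

[0.28125, 0.3125]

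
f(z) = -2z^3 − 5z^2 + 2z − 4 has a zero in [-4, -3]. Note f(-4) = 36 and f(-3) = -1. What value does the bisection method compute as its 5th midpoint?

z = -3.5 gives f = 13.5, positive; keep [-3.5, -3]
z = -3.25 gives f = 5.34375, positive; keep [-3.25, -3]
z = -3.125 gives f = 1.957031, positive; keep [-3.125, -3]
z = -3.0625 gives f = 0.4263, positive; keep [-3.0625, -3]
z = -3.03125 gives f = -0.2997, negative; keep [-3.0625, -3.03125]

-3.03125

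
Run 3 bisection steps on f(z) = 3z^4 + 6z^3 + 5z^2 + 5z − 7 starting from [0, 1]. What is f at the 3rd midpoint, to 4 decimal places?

0.0007

midpoint 0.5: f = -2.3125 < 0 → [0.5, 1]
midpoint 0.75: f = 3.042969 > 0 → [0.5, 0.75]
midpoint 0.625: f = 0.000732 > 0 → [0.5, 0.625]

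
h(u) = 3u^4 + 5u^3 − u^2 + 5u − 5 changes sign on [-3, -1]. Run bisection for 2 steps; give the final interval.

m = -2, h(m) = -11 (−); new bracket [-3, -2]
m = -2.5, h(m) = 15.3125 (+); new bracket [-2.5, -2]

[-2.5, -2]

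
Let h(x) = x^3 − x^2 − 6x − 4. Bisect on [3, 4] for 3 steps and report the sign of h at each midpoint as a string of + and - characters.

++-

midpoint 3.5: h = 5.625 > 0 → [3, 3.5]
midpoint 3.25: h = 0.265625 > 0 → [3, 3.25]
midpoint 3.125: h = -1.998047 < 0 → [3.125, 3.25]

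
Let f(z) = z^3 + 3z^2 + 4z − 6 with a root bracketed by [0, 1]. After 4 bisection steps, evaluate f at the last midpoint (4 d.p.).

-0.2332

m = 0.5, f(m) = -3.125 (−); new bracket [0.5, 1]
m = 0.75, f(m) = -0.890625 (−); new bracket [0.75, 1]
m = 0.875, f(m) = 0.466797 (+); new bracket [0.75, 0.875]
m = 0.8125, f(m) = -0.2332 (−); new bracket [0.8125, 0.875]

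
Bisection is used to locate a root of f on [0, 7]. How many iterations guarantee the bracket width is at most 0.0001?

Width after n steps is 7/2^n. Need 2^n ≥ 7/0.0001 = 70000.
2^16 = 65536 < 70000 ≤ 2^17 = 131072, so n = 17.

17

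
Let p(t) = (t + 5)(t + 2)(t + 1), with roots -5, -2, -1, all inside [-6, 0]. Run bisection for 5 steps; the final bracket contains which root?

-5

t = -3 gives p = 4, positive; keep [-6, -3]
t = -4.5 gives p = 4.375, positive; keep [-6, -4.5]
t = -5.25 gives p = -3.453125, negative; keep [-5.25, -4.5]
t = -4.875 gives p = 1.3926, positive; keep [-5.25, -4.875]
t = -5.0625 gives p = -0.7776, negative; keep [-5.0625, -4.875]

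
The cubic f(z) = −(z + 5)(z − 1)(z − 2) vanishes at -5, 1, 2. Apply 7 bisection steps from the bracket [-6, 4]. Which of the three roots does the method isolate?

f(-1) = -24 < 0, so the root lies in [-6, -1]
f(-3.5) = -37.125 < 0, so the root lies in [-6, -3.5]
f(-4.75) = -9.703125 < 0, so the root lies in [-6, -4.75]
f(-5.375) = 17.6309 > 0, so the root lies in [-5.375, -4.75]
f(-5.0625) = 2.676 > 0, so the root lies in [-5.0625, -4.75]
f(-4.90625) = -3.8241 < 0, so the root lies in [-5.0625, -4.90625]
f(-4.984375) = -0.6531 < 0, so the root lies in [-5.0625, -4.984375]

-5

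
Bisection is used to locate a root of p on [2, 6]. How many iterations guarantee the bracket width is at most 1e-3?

12

Width after n steps is 4/2^n. Need 2^n ≥ 4/1e-3 = 4000.
2^11 = 2048 < 4000 ≤ 2^12 = 4096, so n = 12.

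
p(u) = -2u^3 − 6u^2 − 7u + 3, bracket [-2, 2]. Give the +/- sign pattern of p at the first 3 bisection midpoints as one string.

+--

midpoint 0: p = 3 > 0 → [0, 2]
midpoint 1: p = -12 < 0 → [0, 1]
midpoint 0.5: p = -2.25 < 0 → [0, 0.5]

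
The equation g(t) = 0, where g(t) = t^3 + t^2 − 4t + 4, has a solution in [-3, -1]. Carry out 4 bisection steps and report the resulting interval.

m = -2, g(m) = 8 (+); new bracket [-3, -2]
m = -2.5, g(m) = 4.625 (+); new bracket [-3, -2.5]
m = -2.75, g(m) = 1.765625 (+); new bracket [-3, -2.75]
m = -2.875, g(m) = 0.002 (+); new bracket [-3, -2.875]

[-3, -2.875]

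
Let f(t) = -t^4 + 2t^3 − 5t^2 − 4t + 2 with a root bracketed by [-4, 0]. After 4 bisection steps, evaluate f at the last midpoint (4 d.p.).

m = -2, f(m) = -42 (−); new bracket [-2, 0]
m = -1, f(m) = -2 (−); new bracket [-1, 0]
m = -0.5, f(m) = 2.4375 (+); new bracket [-1, -0.5]
m = -0.75, f(m) = 1.0273 (+); new bracket [-1, -0.75]

1.0273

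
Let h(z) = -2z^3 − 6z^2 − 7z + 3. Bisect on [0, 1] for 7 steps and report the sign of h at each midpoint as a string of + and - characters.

-+-+--+

m = 0.5, h(m) = -2.25 (−); new bracket [0, 0.5]
m = 0.25, h(m) = 0.84375 (+); new bracket [0.25, 0.5]
m = 0.375, h(m) = -0.574219 (−); new bracket [0.25, 0.375]
m = 0.3125, h(m) = 0.1655 (+); new bracket [0.3125, 0.375]
m = 0.34375, h(m) = -0.1965 (−); new bracket [0.3125, 0.34375]
m = 0.328125, h(m) = -0.0135 (−); new bracket [0.3125, 0.328125]
m = 0.3203125, h(m) = 0.0765 (+); new bracket [0.3203125, 0.328125]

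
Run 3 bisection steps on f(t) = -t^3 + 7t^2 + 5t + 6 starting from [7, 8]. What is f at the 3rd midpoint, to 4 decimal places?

midpoint 7.5: f = 15.375 > 0 → [7.5, 8]
midpoint 7.75: f = -0.296875 < 0 → [7.5, 7.75]
midpoint 7.625: f = 7.787109 > 0 → [7.625, 7.75]

7.7871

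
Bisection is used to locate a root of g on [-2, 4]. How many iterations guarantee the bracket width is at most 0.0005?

14

Width after n steps is 6/2^n. Need 2^n ≥ 6/0.0005 = 12000.
2^13 = 8192 < 12000 ≤ 2^14 = 16384, so n = 14.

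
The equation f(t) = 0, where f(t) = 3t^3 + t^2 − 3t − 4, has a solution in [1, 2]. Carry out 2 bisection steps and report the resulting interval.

f(1.5) = 3.875 > 0, so the root lies in [1, 1.5]
f(1.25) = -0.328125 < 0, so the root lies in [1.25, 1.5]

[1.25, 1.5]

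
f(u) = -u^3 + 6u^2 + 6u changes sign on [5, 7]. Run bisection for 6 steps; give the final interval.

[6.84375, 6.875]

f(6) = 36 > 0, so the root lies in [6, 7]
f(6.5) = 17.875 > 0, so the root lies in [6.5, 7]
f(6.75) = 6.328125 > 0, so the root lies in [6.75, 7]
f(6.875) = -0.1074 < 0, so the root lies in [6.75, 6.875]
f(6.8125) = 3.1667 > 0, so the root lies in [6.8125, 6.875]
f(6.84375) = 1.5439 > 0, so the root lies in [6.84375, 6.875]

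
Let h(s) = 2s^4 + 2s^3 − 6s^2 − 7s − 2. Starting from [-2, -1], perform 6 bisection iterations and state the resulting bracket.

[-1.765625, -1.75]

h(-1.5) = -1.625 < 0, so the root lies in [-2, -1.5]
h(-1.75) = -0.085938 < 0, so the root lies in [-2, -1.75]
h(-1.875) = 1.566895 > 0, so the root lies in [-1.875, -1.75]
h(-1.8125) = 0.6524 > 0, so the root lies in [-1.8125, -1.75]
h(-1.78125) = 0.2623 > 0, so the root lies in [-1.78125, -1.75]
h(-1.765625) = 0.0831 > 0, so the root lies in [-1.765625, -1.75]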